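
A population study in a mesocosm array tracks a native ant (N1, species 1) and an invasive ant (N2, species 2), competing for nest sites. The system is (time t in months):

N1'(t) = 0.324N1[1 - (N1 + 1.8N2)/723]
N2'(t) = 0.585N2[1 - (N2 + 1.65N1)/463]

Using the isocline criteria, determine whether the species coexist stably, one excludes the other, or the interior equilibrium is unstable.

Compare the nullcline intercepts: K1/α12 = 723/1.8 = 402 < K2 = 463; K2/α21 = 463/1.65 = 281 < K1 = 723.
Since both are reversed, neither can invade when rare; the interior point is a saddle.

unstable coexistence (outcome depends on initial conditions)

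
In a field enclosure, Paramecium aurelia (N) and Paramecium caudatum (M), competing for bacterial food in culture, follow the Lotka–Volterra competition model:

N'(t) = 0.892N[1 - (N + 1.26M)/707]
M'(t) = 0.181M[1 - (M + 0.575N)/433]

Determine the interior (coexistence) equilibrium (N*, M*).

N* ≈ 586, M* ≈ 96.1

Setting both brackets to zero gives the nullclines N + 1.26M = 707 and 0.575N + M = 433.
Substituting M = 433 - 0.575N into the first: N(1 - 1.26·0.575) = 707 - 1.26·433.
So N* = 161/0.276 = 586, and then M* = 433 - 0.575·586 = 96.1.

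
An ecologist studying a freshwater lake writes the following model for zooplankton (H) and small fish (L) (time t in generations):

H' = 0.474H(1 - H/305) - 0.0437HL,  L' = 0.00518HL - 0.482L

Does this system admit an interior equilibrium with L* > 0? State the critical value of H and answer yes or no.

Threshold H = 93.1; K > 93.1, so yes, the predator persists.

The predator equation gives dL/dt > 0 only when H > 0.482/0.00518 = 93.1.
Without the predator, H → K = 305. Since 305 > 93.1, the predator can invade and persist.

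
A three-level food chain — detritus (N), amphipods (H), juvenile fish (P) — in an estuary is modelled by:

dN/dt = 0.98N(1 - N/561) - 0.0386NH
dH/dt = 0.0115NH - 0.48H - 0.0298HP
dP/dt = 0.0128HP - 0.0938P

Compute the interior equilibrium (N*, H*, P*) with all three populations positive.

N* ≈ 399, H* ≈ 7.33, P* ≈ 138

From dP/dt = 0: 0.0128H* = 0.0938, so H* = 7.33.
From dN/dt = 0: 0.98(1 - N*/561) = 0.0386·7.33, giving N* = 561·(1 - 0.289) = 399.
From dH/dt = 0: 0.0115·399 - 0.48 = 0.0298P*, so P* = 4.11/0.0298 = 138.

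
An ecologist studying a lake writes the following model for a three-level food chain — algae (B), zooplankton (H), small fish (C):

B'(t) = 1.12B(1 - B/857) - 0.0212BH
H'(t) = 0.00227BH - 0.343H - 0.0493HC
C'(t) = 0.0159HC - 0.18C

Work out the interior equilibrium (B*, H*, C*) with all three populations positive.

B* ≈ 673, H* ≈ 11.3, C* ≈ 24

From dC/dt = 0: 0.0159H* = 0.18, so H* = 11.3.
From dB/dt = 0: 1.12(1 - B*/857) = 0.0212·11.3, giving B* = 857·(1 - 0.214) = 673.
From dH/dt = 0: 0.00227·673 - 0.343 = 0.0493C*, so C* = 1.19/0.0493 = 24.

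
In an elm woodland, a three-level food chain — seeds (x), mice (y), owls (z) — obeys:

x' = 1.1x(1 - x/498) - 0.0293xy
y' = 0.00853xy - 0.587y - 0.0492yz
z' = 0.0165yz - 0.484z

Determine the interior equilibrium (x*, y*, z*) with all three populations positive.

x* ≈ 109, y* ≈ 29.3, z* ≈ 6.95

From dz/dt = 0: 0.0165y* = 0.484, so y* = 29.3.
From dx/dt = 0: 1.1(1 - x*/498) = 0.0293·29.3, giving x* = 498·(1 - 0.781) = 109.
From dy/dt = 0: 0.00853·109 - 0.587 = 0.0492z*, so z* = 0.342/0.0492 = 6.95.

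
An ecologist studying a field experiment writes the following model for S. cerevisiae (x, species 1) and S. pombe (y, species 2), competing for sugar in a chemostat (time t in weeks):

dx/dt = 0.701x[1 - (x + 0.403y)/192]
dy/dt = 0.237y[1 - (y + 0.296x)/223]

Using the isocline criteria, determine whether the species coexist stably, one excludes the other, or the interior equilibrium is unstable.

Compare the nullcline intercepts: K1/α12 = 192/0.403 = 476 > K2 = 223; K2/α21 = 223/0.296 = 753 > K1 = 192.
Since both inequalities hold, each species can invade when rare, so the interior equilibrium is stable.

stable coexistence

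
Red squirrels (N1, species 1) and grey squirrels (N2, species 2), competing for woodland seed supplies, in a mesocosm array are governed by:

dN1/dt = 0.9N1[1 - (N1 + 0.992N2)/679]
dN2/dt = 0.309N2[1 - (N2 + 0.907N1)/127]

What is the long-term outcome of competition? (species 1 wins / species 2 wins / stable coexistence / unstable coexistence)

Compare the nullcline intercepts: K1/α12 = 679/0.992 = 684 > K2 = 127; K2/α21 = 127/0.907 = 140 < K1 = 679.
Since the inequalities point opposite ways, species 1 can invade but species 2 cannot.

species 1 excludes species 2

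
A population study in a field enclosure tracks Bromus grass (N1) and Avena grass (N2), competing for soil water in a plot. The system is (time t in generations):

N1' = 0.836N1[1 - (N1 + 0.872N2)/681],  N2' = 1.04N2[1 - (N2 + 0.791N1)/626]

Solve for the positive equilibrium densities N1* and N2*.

N1* ≈ 436, N2* ≈ 281

Setting both brackets to zero gives the nullclines N1 + 0.872N2 = 681 and 0.791N1 + N2 = 626.
Substituting N2 = 626 - 0.791N1 into the first: N1(1 - 0.872·0.791) = 681 - 0.872·626.
So N1* = 135/0.31 = 436, and then N2* = 626 - 0.791·436 = 281.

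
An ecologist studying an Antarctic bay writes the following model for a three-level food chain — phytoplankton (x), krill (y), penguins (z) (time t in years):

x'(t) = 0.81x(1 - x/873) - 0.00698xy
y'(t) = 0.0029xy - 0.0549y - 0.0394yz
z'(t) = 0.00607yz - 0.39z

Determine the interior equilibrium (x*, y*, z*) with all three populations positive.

x* ≈ 390, y* ≈ 64.3, z* ≈ 27.3

From dz/dt = 0: 0.00607y* = 0.39, so y* = 64.3.
From dx/dt = 0: 0.81(1 - x*/873) = 0.00698·64.3, giving x* = 873·(1 - 0.554) = 390.
From dy/dt = 0: 0.0029·390 - 0.0549 = 0.0394z*, so z* = 1.08/0.0394 = 27.3.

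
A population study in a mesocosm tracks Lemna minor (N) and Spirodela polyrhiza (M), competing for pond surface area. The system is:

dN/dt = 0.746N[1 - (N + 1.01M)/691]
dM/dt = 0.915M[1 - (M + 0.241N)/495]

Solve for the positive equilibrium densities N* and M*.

Setting both brackets to zero gives the nullclines N + 1.01M = 691 and 0.241N + M = 495.
Substituting M = 495 - 0.241N into the first: N(1 - 1.01·0.241) = 691 - 1.01·495.
So N* = 191/0.757 = 253, and then M* = 495 - 0.241·253 = 434.

N* ≈ 253, M* ≈ 434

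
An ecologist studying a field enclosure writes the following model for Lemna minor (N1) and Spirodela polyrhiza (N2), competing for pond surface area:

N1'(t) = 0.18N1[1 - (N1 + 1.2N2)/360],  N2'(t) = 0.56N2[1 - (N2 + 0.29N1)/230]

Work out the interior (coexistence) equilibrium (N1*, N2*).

N1* ≈ 129, N2* ≈ 193

Setting both brackets to zero gives the nullclines N1 + 1.2N2 = 360 and 0.29N1 + N2 = 230.
Substituting N2 = 230 - 0.29N1 into the first: N1(1 - 1.2·0.29) = 360 - 1.2·230.
So N1* = 84/0.652 = 129, and then N2* = 230 - 0.29·129 = 193.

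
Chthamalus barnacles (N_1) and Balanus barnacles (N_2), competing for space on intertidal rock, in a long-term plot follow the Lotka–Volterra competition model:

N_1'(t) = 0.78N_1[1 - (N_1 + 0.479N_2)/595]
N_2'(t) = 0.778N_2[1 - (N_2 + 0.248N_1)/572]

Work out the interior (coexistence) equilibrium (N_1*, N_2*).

N_1* ≈ 364, N_2* ≈ 482

Setting both brackets to zero gives the nullclines N_1 + 0.479N_2 = 595 and 0.248N_1 + N_2 = 572.
Substituting N_2 = 572 - 0.248N_1 into the first: N_1(1 - 0.479·0.248) = 595 - 0.479·572.
So N_1* = 321/0.881 = 364, and then N_2* = 572 - 0.248·364 = 482.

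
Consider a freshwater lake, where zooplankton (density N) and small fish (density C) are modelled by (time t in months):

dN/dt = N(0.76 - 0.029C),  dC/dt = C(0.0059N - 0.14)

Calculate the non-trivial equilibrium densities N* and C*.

N* ≈ 23.7, C* ≈ 26.2

Set dC/dt = 0 with C > 0: 0.0059N - 0.14 = 0, so N* = 0.14/0.0059 = 23.7.
Set dN/dt = 0 with N > 0: 0.76 - 0.029C = 0, so C* = 0.76/0.029 = 26.2.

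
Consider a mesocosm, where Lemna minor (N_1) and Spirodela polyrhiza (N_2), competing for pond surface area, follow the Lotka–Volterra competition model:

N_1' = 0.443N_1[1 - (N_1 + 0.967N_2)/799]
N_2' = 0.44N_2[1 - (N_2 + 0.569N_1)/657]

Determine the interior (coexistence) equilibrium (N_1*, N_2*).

N_1* ≈ 364, N_2* ≈ 450

Setting both brackets to zero gives the nullclines N_1 + 0.967N_2 = 799 and 0.569N_1 + N_2 = 657.
Substituting N_2 = 657 - 0.569N_1 into the first: N_1(1 - 0.967·0.569) = 799 - 0.967·657.
So N_1* = 164/0.45 = 364, and then N_2* = 657 - 0.569·364 = 450.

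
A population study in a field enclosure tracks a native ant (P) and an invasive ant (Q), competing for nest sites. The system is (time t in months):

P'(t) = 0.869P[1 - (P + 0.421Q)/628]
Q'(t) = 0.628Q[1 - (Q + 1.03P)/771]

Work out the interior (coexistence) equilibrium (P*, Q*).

P* ≈ 536, Q* ≈ 219

Setting both brackets to zero gives the nullclines P + 0.421Q = 628 and 1.03P + Q = 771.
Substituting Q = 771 - 1.03P into the first: P(1 - 0.421·1.03) = 628 - 0.421·771.
So P* = 303/0.566 = 536, and then Q* = 771 - 1.03·536 = 219.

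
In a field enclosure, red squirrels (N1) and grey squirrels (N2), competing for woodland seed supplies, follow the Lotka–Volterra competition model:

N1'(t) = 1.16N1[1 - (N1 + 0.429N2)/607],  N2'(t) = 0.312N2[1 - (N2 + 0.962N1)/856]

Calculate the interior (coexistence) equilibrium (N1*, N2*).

N1* ≈ 408, N2* ≈ 463

Setting both brackets to zero gives the nullclines N1 + 0.429N2 = 607 and 0.962N1 + N2 = 856.
Substituting N2 = 856 - 0.962N1 into the first: N1(1 - 0.429·0.962) = 607 - 0.429·856.
So N1* = 240/0.587 = 408, and then N2* = 856 - 0.962·408 = 463.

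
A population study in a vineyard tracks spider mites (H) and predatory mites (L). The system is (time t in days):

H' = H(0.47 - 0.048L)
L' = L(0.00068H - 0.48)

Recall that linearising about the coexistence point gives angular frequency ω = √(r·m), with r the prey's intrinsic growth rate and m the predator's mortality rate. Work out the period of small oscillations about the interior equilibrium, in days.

T ≈ 13.2 days

Here r = 0.47 and m = 0.48, so r·m = 0.226.
ω = √0.226 = 0.475 per day, hence T = 2π/ω ≈ 13.2 days.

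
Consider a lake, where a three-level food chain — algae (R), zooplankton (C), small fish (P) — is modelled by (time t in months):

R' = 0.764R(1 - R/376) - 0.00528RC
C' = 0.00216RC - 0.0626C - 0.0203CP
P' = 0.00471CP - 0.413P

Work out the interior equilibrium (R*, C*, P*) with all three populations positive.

From dP/dt = 0: 0.00471C* = 0.413, so C* = 87.7.
From dR/dt = 0: 0.764(1 - R*/376) = 0.00528·87.7, giving R* = 376·(1 - 0.606) = 148.
From dC/dt = 0: 0.00216·148 - 0.0626 = 0.0203P*, so P* = 0.257/0.0203 = 12.7.

R* ≈ 148, C* ≈ 87.7, P* ≈ 12.7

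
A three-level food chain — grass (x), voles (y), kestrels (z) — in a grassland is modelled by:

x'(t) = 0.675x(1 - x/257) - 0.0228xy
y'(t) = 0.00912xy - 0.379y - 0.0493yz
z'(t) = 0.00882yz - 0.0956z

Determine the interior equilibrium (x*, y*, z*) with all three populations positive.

From dz/dt = 0: 0.00882y* = 0.0956, so y* = 10.8.
From dx/dt = 0: 0.675(1 - x*/257) = 0.0228·10.8, giving x* = 257·(1 - 0.366) = 163.
From dy/dt = 0: 0.00912·163 - 0.379 = 0.0493z*, so z* = 1.11/0.0493 = 22.4.

x* ≈ 163, y* ≈ 10.8, z* ≈ 22.4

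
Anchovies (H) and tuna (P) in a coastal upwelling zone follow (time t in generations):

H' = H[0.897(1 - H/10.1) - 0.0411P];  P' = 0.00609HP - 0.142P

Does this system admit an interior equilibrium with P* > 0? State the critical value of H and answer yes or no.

The predator equation gives dP/dt > 0 only when H > 0.142/0.00609 = 23.3.
Without the predator, H → K = 10.1. Since 10.1 < 23.3, the predator cannot invade.

Threshold H = 23.3; K < 23.3, so no, the predator goes extinct.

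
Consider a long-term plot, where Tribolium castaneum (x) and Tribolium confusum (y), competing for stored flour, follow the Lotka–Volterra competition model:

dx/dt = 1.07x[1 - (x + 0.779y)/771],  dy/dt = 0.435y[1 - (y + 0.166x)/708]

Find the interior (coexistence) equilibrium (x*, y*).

Setting both brackets to zero gives the nullclines x + 0.779y = 771 and 0.166x + y = 708.
Substituting y = 708 - 0.166x into the first: x(1 - 0.779·0.166) = 771 - 0.779·708.
So x* = 219/0.871 = 252, and then y* = 708 - 0.166·252 = 666.

x* ≈ 252, y* ≈ 666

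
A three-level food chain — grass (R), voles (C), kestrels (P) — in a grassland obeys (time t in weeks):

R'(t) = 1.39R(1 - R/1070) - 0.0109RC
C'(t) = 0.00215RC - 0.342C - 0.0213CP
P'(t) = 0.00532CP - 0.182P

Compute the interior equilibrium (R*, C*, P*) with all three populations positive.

From dP/dt = 0: 0.00532C* = 0.182, so C* = 34.2.
From dR/dt = 0: 1.39(1 - R*/1070) = 0.0109·34.2, giving R* = 1070·(1 - 0.268) = 783.
From dC/dt = 0: 0.00215·783 - 0.342 = 0.0213P*, so P* = 1.34/0.0213 = 63.

R* ≈ 783, C* ≈ 34.2, P* ≈ 63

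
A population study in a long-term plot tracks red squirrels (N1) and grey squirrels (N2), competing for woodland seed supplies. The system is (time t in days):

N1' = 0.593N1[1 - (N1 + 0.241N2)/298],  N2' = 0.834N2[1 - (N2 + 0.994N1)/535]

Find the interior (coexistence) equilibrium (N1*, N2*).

Setting both brackets to zero gives the nullclines N1 + 0.241N2 = 298 and 0.994N1 + N2 = 535.
Substituting N2 = 535 - 0.994N1 into the first: N1(1 - 0.241·0.994) = 298 - 0.241·535.
So N1* = 169/0.76 = 222, and then N2* = 535 - 0.994·222 = 314.

N1* ≈ 222, N2* ≈ 314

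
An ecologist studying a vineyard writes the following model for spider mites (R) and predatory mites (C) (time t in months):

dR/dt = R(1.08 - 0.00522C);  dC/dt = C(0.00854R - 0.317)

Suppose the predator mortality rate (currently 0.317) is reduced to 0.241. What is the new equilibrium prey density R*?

At the interior fixed point, setting dC/dt = 0 with C > 0 fixes R* = (predator death rate)/(RC coefficient) — independent of the other coefficients.
With the change, R* = 0.241/0.00854 = 28.2; it falls from 37.1.

R* ≈ 28.2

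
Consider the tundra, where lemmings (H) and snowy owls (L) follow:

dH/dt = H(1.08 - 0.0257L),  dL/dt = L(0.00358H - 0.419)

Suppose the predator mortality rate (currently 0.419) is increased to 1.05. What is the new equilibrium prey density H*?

At the interior fixed point, setting dL/dt = 0 with L > 0 fixes H* = (predator death rate)/(HL coefficient) — independent of the other coefficients.
With the change, H* = 1.05/0.00358 = 293; it rises from 117.

H* ≈ 293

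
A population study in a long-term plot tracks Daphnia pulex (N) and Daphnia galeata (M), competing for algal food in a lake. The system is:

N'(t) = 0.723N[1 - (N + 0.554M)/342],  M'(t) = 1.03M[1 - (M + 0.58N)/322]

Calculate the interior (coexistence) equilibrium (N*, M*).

Setting both brackets to zero gives the nullclines N + 0.554M = 342 and 0.58N + M = 322.
Substituting M = 322 - 0.58N into the first: N(1 - 0.554·0.58) = 342 - 0.554·322.
So N* = 164/0.679 = 241, and then M* = 322 - 0.58·241 = 182.

N* ≈ 241, M* ≈ 182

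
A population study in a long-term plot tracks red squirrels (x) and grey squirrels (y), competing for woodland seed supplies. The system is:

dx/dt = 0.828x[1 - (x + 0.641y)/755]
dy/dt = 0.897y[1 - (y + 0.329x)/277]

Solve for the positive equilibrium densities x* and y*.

Setting both brackets to zero gives the nullclines x + 0.641y = 755 and 0.329x + y = 277.
Substituting y = 277 - 0.329x into the first: x(1 - 0.641·0.329) = 755 - 0.641·277.
So x* = 577/0.789 = 732, and then y* = 277 - 0.329·732 = 36.2.

x* ≈ 732, y* ≈ 36.2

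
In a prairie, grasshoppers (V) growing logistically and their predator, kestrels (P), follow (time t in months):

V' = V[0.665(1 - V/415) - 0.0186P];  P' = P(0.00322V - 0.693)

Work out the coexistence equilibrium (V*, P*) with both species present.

From dP/dt = 0 with P > 0: 0.00322V* = 0.693, so V* = 215.
Substitute into dV/dt = 0: 0.665(1 - 215/415) = 0.0186P*.
The bracket is 0.481, giving P* = 0.32/0.0186 = 17.2.

V* ≈ 215, P* ≈ 17.2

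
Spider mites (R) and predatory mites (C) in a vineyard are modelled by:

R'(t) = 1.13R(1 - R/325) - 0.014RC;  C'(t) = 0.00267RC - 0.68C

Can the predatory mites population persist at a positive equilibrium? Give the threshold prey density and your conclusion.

Threshold R = 255; K > 255, so yes, the predator persists.

The predator equation gives dC/dt > 0 only when R > 0.68/0.00267 = 255.
Without the predator, R → K = 325. Since 325 > 255, the predator can invade and persist.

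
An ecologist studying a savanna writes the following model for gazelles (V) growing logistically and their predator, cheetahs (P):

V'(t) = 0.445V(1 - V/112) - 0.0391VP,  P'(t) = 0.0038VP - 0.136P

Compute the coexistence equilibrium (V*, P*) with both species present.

V* ≈ 35.8, P* ≈ 7.74

From dP/dt = 0 with P > 0: 0.0038V* = 0.136, so V* = 35.8.
Substitute into dV/dt = 0: 0.445(1 - 35.8/112) = 0.0391P*.
The bracket is 0.68, giving P* = 0.303/0.0391 = 7.74.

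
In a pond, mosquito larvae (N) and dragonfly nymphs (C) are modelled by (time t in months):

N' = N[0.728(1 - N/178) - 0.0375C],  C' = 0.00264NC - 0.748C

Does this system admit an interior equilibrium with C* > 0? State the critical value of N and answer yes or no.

The predator equation gives dC/dt > 0 only when N > 0.748/0.00264 = 283.
Without the predator, N → K = 178. Since 178 < 283, the predator cannot invade.

Threshold N = 283; K < 283, so no, the predator goes extinct.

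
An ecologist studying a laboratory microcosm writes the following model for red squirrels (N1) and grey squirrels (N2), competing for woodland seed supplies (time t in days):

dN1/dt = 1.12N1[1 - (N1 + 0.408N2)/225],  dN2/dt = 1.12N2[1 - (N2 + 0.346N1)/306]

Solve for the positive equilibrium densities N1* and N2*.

N1* ≈ 117, N2* ≈ 266

Setting both brackets to zero gives the nullclines N1 + 0.408N2 = 225 and 0.346N1 + N2 = 306.
Substituting N2 = 306 - 0.346N1 into the first: N1(1 - 0.408·0.346) = 225 - 0.408·306.
So N1* = 100/0.859 = 117, and then N2* = 306 - 0.346·117 = 266.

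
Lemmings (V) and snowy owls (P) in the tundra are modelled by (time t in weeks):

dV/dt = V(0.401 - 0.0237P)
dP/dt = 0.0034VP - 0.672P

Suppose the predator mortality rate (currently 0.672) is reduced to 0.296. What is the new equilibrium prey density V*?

V* ≈ 87.1

At the interior fixed point, setting dP/dt = 0 with P > 0 fixes V* = (predator death rate)/(VP coefficient) — independent of the other coefficients.
With the change, V* = 0.296/0.0034 = 87.1; it falls from 198.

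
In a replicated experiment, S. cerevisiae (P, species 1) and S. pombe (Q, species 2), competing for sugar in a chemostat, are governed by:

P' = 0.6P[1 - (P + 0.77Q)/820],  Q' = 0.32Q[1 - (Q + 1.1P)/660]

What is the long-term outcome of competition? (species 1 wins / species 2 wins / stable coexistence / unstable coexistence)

species 1 excludes species 2

Compare the nullcline intercepts: K1/α12 = 820/0.77 = 1060 > K2 = 660; K2/α21 = 660/1.1 = 600 < K1 = 820.
Since the inequalities point opposite ways, species 1 can invade but species 2 cannot.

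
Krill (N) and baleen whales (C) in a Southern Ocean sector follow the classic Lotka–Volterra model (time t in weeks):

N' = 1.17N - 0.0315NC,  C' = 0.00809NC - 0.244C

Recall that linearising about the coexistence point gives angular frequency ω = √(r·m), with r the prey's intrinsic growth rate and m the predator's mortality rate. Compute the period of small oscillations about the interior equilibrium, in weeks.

Here r = 1.17 and m = 0.244, so r·m = 0.285.
ω = √0.285 = 0.534 per week, hence T = 2π/ω ≈ 11.8 weeks.

T ≈ 11.8 weeks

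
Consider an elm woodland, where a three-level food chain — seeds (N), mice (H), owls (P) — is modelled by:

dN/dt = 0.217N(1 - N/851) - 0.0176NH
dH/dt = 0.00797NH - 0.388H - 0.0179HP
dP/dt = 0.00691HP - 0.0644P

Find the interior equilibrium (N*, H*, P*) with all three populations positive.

N* ≈ 208, H* ≈ 9.32, P* ≈ 70.8

From dP/dt = 0: 0.00691H* = 0.0644, so H* = 9.32.
From dN/dt = 0: 0.217(1 - N*/851) = 0.0176·9.32, giving N* = 851·(1 - 0.756) = 208.
From dH/dt = 0: 0.00797·208 - 0.388 = 0.0179P*, so P* = 1.27/0.0179 = 70.8.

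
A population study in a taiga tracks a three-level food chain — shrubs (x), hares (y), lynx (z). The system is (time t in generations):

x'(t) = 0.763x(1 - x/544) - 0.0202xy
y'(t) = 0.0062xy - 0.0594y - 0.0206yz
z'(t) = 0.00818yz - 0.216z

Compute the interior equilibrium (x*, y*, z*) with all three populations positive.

From dz/dt = 0: 0.00818y* = 0.216, so y* = 26.4.
From dx/dt = 0: 0.763(1 - x*/544) = 0.0202·26.4, giving x* = 544·(1 - 0.699) = 164.
From dy/dt = 0: 0.0062·164 - 0.0594 = 0.0206z*, so z* = 0.956/0.0206 = 46.4.

x* ≈ 164, y* ≈ 26.4, z* ≈ 46.4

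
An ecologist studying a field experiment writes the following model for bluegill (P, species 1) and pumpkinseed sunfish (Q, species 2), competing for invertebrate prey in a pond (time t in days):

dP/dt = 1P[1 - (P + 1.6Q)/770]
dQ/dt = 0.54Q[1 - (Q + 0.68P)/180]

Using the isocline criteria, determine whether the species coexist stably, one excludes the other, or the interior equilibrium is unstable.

species 1 excludes species 2

Compare the nullcline intercepts: K1/α12 = 770/1.6 = 481 > K2 = 180; K2/α21 = 180/0.68 = 265 < K1 = 770.
Since the inequalities point opposite ways, species 1 can invade but species 2 cannot.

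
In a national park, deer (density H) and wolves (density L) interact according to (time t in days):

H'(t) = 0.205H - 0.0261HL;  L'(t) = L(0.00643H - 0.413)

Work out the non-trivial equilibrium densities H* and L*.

H* ≈ 64.2, L* ≈ 7.85

Set dL/dt = 0 with L > 0: 0.00643H - 0.413 = 0, so H* = 0.413/0.00643 = 64.2.
Set dH/dt = 0 with H > 0: 0.205 - 0.0261L = 0, so L* = 0.205/0.0261 = 7.85.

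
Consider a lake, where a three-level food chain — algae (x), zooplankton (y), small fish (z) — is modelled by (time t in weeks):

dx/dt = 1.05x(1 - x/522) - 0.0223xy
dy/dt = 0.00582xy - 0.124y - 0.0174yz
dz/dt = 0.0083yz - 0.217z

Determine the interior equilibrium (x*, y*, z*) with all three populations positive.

From dz/dt = 0: 0.0083y* = 0.217, so y* = 26.1.
From dx/dt = 0: 1.05(1 - x*/522) = 0.0223·26.1, giving x* = 522·(1 - 0.555) = 232.
From dy/dt = 0: 0.00582·232 - 0.124 = 0.0174z*, so z* = 1.23/0.0174 = 70.5.

x* ≈ 232, y* ≈ 26.1, z* ≈ 70.5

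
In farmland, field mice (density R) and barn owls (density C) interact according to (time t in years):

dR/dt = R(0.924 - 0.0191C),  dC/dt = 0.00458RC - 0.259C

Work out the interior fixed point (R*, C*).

Set dC/dt = 0 with C > 0: 0.00458R - 0.259 = 0, so R* = 0.259/0.00458 = 56.6.
Set dR/dt = 0 with R > 0: 0.924 - 0.0191C = 0, so C* = 0.924/0.0191 = 48.4.

R* ≈ 56.6, C* ≈ 48.4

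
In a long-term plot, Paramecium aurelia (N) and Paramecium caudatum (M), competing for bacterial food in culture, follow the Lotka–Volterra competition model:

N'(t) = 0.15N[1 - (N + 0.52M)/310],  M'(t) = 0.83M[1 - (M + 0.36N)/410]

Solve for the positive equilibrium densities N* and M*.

N* ≈ 119, M* ≈ 367

Setting both brackets to zero gives the nullclines N + 0.52M = 310 and 0.36N + M = 410.
Substituting M = 410 - 0.36N into the first: N(1 - 0.52·0.36) = 310 - 0.52·410.
So N* = 96.8/0.813 = 119, and then M* = 410 - 0.36·119 = 367.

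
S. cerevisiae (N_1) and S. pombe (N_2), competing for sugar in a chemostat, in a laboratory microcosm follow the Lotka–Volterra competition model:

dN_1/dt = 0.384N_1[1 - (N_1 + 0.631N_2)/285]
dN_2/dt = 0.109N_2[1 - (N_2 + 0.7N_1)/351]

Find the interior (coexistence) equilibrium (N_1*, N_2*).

N_1* ≈ 114, N_2* ≈ 271

Setting both brackets to zero gives the nullclines N_1 + 0.631N_2 = 285 and 0.7N_1 + N_2 = 351.
Substituting N_2 = 351 - 0.7N_1 into the first: N_1(1 - 0.631·0.7) = 285 - 0.631·351.
So N_1* = 63.5/0.558 = 114, and then N_2* = 351 - 0.7·114 = 271.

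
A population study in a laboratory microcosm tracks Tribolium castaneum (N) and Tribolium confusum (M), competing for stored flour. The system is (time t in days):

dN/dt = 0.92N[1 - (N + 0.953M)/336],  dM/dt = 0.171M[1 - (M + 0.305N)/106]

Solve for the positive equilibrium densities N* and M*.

N* ≈ 331, M* ≈ 4.96

Setting both brackets to zero gives the nullclines N + 0.953M = 336 and 0.305N + M = 106.
Substituting M = 106 - 0.305N into the first: N(1 - 0.953·0.305) = 336 - 0.953·106.
So N* = 235/0.709 = 331, and then M* = 106 - 0.305·331 = 4.96.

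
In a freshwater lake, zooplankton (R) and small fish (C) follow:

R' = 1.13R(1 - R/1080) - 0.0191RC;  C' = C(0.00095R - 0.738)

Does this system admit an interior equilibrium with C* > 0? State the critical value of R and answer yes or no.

Threshold R = 777; K > 777, so yes, the predator persists.

The predator equation gives dC/dt > 0 only when R > 0.738/0.00095 = 777.
Without the predator, R → K = 1080. Since 1080 > 777, the predator can invade and persist.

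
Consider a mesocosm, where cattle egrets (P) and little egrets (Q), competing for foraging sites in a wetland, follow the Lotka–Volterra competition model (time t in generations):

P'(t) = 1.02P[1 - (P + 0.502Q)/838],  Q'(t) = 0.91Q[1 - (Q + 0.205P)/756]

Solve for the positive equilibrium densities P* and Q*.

Setting both brackets to zero gives the nullclines P + 0.502Q = 838 and 0.205P + Q = 756.
Substituting Q = 756 - 0.205P into the first: P(1 - 0.502·0.205) = 838 - 0.502·756.
So P* = 458/0.897 = 511, and then Q* = 756 - 0.205·511 = 651.

P* ≈ 511, Q* ≈ 651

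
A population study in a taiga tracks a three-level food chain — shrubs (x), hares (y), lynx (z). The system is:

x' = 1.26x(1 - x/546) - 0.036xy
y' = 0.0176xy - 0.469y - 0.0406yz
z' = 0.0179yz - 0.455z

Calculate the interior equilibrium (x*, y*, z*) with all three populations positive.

x* ≈ 149, y* ≈ 25.4, z* ≈ 53.2

From dz/dt = 0: 0.0179y* = 0.455, so y* = 25.4.
From dx/dt = 0: 1.26(1 - x*/546) = 0.036·25.4, giving x* = 546·(1 - 0.726) = 149.
From dy/dt = 0: 0.0176·149 - 0.469 = 0.0406z*, so z* = 2.16/0.0406 = 53.2.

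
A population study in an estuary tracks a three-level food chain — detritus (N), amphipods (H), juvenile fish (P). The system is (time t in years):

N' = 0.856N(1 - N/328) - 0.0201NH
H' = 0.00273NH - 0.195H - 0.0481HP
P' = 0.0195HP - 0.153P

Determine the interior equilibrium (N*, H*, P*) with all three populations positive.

From dP/dt = 0: 0.0195H* = 0.153, so H* = 7.85.
From dN/dt = 0: 0.856(1 - N*/328) = 0.0201·7.85, giving N* = 328·(1 - 0.184) = 268.
From dH/dt = 0: 0.00273·268 - 0.195 = 0.0481P*, so P* = 0.535/0.0481 = 11.1.

N* ≈ 268, H* ≈ 7.85, P* ≈ 11.1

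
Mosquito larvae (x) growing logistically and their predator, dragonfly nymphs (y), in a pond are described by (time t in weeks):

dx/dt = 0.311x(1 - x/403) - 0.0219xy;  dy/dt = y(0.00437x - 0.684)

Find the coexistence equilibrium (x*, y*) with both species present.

From dy/dt = 0 with y > 0: 0.00437x* = 0.684, so x* = 157.
Substitute into dx/dt = 0: 0.311(1 - 157/403) = 0.0219y*.
The bracket is 0.612, giving y* = 0.19/0.0219 = 8.69.

x* ≈ 157, y* ≈ 8.69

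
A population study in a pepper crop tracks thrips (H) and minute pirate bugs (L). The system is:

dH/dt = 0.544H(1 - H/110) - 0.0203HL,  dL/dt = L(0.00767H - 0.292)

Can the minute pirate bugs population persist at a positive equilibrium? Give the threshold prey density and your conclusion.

The predator equation gives dL/dt > 0 only when H > 0.292/0.00767 = 38.1.
Without the predator, H → K = 110. Since 110 > 38.1, the predator can invade and persist.

Threshold H = 38.1; K > 38.1, so yes, the predator persists.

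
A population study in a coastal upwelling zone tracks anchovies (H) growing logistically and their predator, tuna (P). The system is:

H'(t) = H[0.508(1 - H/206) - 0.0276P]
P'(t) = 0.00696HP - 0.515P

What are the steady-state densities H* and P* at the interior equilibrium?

H* ≈ 74, P* ≈ 11.8

From dP/dt = 0 with P > 0: 0.00696H* = 0.515, so H* = 74.
Substitute into dH/dt = 0: 0.508(1 - 74/206) = 0.0276P*.
The bracket is 0.641, giving P* = 0.326/0.0276 = 11.8.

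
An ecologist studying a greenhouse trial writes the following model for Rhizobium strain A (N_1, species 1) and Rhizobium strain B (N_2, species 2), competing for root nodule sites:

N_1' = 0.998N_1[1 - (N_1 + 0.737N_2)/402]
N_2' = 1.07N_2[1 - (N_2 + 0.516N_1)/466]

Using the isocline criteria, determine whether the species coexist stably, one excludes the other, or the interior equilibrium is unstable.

stable coexistence

Compare the nullcline intercepts: K1/α12 = 402/0.737 = 545 > K2 = 466; K2/α21 = 466/0.516 = 903 > K1 = 402.
Since both inequalities hold, each species can invade when rare, so the interior equilibrium is stable.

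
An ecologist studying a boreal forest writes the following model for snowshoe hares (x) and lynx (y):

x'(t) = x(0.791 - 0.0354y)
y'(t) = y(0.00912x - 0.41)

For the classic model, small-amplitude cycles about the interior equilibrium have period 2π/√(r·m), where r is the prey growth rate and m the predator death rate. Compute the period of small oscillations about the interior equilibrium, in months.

Here r = 0.791 and m = 0.41, so r·m = 0.324.
ω = √0.324 = 0.569 per month, hence T = 2π/ω ≈ 11 months.

T ≈ 11 months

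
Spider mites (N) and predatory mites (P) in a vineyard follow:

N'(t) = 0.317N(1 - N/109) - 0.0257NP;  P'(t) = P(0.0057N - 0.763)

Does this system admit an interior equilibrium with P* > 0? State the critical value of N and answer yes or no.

Threshold N = 134; K < 134, so no, the predator goes extinct.

The predator equation gives dP/dt > 0 only when N > 0.763/0.0057 = 134.
Without the predator, N → K = 109. Since 109 < 134, the predator cannot invade.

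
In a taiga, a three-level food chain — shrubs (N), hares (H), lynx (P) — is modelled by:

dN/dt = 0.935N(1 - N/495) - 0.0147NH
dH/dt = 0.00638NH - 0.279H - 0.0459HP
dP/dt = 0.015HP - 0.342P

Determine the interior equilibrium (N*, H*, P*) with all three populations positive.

From dP/dt = 0: 0.015H* = 0.342, so H* = 22.8.
From dN/dt = 0: 0.935(1 - N*/495) = 0.0147·22.8, giving N* = 495·(1 - 0.358) = 318.
From dH/dt = 0: 0.00638·318 - 0.279 = 0.0459P*, so P* = 1.75/0.0459 = 38.1.

N* ≈ 318, H* ≈ 22.8, P* ≈ 38.1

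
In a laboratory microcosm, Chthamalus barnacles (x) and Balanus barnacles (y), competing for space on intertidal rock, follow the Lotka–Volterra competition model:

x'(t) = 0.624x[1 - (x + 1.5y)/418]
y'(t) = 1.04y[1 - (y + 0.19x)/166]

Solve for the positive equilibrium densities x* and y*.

Setting both brackets to zero gives the nullclines x + 1.5y = 418 and 0.19x + y = 166.
Substituting y = 166 - 0.19x into the first: x(1 - 1.5·0.19) = 418 - 1.5·166.
So x* = 169/0.715 = 236, and then y* = 166 - 0.19·236 = 121.

x* ≈ 236, y* ≈ 121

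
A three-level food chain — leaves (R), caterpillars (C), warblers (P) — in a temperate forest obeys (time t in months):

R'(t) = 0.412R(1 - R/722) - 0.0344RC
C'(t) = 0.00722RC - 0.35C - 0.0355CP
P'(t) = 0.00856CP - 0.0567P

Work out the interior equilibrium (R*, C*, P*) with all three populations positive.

From dP/dt = 0: 0.00856C* = 0.0567, so C* = 6.62.
From dR/dt = 0: 0.412(1 - R*/722) = 0.0344·6.62, giving R* = 722·(1 - 0.553) = 323.
From dC/dt = 0: 0.00722·323 - 0.35 = 0.0355P*, so P* = 1.98/0.0355 = 55.8.

R* ≈ 323, C* ≈ 6.62, P* ≈ 55.8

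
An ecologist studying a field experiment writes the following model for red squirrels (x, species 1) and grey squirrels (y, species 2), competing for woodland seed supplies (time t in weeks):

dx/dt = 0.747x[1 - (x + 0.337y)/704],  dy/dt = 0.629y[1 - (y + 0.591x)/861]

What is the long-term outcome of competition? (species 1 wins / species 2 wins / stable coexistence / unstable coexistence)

Compare the nullcline intercepts: K1/α12 = 704/0.337 = 2090 > K2 = 861; K2/α21 = 861/0.591 = 1460 > K1 = 704.
Since both inequalities hold, each species can invade when rare, so the interior equilibrium is stable.

stable coexistence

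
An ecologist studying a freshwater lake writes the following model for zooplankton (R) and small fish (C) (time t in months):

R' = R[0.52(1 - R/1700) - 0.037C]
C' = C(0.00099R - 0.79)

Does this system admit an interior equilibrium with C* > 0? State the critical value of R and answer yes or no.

Threshold R = 798; K > 798, so yes, the predator persists.

The predator equation gives dC/dt > 0 only when R > 0.79/0.00099 = 798.
Without the predator, R → K = 1700. Since 1700 > 798, the predator can invade and persist.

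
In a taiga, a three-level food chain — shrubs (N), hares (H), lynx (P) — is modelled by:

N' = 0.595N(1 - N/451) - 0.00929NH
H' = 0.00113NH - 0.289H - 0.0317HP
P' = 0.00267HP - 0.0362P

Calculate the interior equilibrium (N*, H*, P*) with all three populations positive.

From dP/dt = 0: 0.00267H* = 0.0362, so H* = 13.6.
From dN/dt = 0: 0.595(1 - N*/451) = 0.00929·13.6, giving N* = 451·(1 - 0.212) = 356.
From dH/dt = 0: 0.00113·356 - 0.289 = 0.0317P*, so P* = 0.113/0.0317 = 3.56.

N* ≈ 356, H* ≈ 13.6, P* ≈ 3.56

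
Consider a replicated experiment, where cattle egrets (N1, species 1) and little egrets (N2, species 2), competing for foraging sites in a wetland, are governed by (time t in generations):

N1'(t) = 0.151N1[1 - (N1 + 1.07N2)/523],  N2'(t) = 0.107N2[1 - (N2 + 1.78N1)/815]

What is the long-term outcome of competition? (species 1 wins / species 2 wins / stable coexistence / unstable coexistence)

Compare the nullcline intercepts: K1/α12 = 523/1.07 = 489 < K2 = 815; K2/α21 = 815/1.78 = 458 < K1 = 523.
Since both are reversed, neither can invade when rare; the interior point is a saddle.

unstable coexistence (outcome depends on initial conditions)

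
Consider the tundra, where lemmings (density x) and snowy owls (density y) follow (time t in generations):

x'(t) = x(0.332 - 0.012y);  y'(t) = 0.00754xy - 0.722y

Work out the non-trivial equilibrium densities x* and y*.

x* ≈ 95.8, y* ≈ 27.7

Set dy/dt = 0 with y > 0: 0.00754x - 0.722 = 0, so x* = 0.722/0.00754 = 95.8.
Set dx/dt = 0 with x > 0: 0.332 - 0.012y = 0, so y* = 0.332/0.012 = 27.7.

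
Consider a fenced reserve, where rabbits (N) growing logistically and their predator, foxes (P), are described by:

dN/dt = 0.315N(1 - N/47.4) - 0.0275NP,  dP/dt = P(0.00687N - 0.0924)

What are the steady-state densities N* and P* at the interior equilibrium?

From dP/dt = 0 with P > 0: 0.00687N* = 0.0924, so N* = 13.4.
Substitute into dN/dt = 0: 0.315(1 - 13.4/47.4) = 0.0275P*.
The bracket is 0.716, giving P* = 0.226/0.0275 = 8.2.

N* ≈ 13.4, P* ≈ 8.2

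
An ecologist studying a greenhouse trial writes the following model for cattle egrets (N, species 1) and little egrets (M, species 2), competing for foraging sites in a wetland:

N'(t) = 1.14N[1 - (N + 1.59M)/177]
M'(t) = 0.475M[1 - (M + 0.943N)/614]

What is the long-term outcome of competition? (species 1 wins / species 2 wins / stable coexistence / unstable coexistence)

species 2 excludes species 1

Compare the nullcline intercepts: K1/α12 = 177/1.59 = 111 < K2 = 614; K2/α21 = 614/0.943 = 651 > K1 = 177.
Since the inequalities point opposite ways, species 2 can invade but species 1 cannot.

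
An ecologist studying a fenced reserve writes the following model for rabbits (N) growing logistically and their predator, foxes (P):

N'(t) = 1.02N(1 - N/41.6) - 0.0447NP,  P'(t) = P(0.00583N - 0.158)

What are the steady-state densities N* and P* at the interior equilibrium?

From dP/dt = 0 with P > 0: 0.00583N* = 0.158, so N* = 27.1.
Substitute into dN/dt = 0: 1.02(1 - 27.1/41.6) = 0.0447P*.
The bracket is 0.349, giving P* = 0.355/0.0447 = 7.95.

N* ≈ 27.1, P* ≈ 7.95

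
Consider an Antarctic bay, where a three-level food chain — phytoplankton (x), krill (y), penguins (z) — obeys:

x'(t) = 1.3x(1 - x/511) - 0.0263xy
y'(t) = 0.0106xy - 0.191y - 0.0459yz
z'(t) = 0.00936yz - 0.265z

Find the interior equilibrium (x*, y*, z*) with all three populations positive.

From dz/dt = 0: 0.00936y* = 0.265, so y* = 28.3.
From dx/dt = 0: 1.3(1 - x*/511) = 0.0263·28.3, giving x* = 511·(1 - 0.573) = 218.
From dy/dt = 0: 0.0106·218 - 0.191 = 0.0459z*, so z* = 2.12/0.0459 = 46.3.

x* ≈ 218, y* ≈ 28.3, z* ≈ 46.3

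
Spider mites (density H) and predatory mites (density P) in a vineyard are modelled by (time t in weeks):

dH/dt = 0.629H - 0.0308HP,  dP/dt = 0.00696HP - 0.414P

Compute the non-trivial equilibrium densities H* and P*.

H* ≈ 59.5, P* ≈ 20.4

Set dP/dt = 0 with P > 0: 0.00696H - 0.414 = 0, so H* = 0.414/0.00696 = 59.5.
Set dH/dt = 0 with H > 0: 0.629 - 0.0308P = 0, so P* = 0.629/0.0308 = 20.4.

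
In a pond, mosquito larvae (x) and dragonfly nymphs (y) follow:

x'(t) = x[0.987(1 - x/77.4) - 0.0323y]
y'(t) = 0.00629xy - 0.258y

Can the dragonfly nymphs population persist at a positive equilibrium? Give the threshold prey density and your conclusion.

The predator equation gives dy/dt > 0 only when x > 0.258/0.00629 = 41.
Without the predator, x → K = 77.4. Since 77.4 > 41, the predator can invade and persist.

Threshold x = 41; K > 41, so yes, the predator persists.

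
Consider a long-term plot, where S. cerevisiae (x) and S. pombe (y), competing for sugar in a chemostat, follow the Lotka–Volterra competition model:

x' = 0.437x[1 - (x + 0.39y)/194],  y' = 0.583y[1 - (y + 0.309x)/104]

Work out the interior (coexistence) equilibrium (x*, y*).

x* ≈ 174, y* ≈ 50.1

Setting both brackets to zero gives the nullclines x + 0.39y = 194 and 0.309x + y = 104.
Substituting y = 104 - 0.309x into the first: x(1 - 0.39·0.309) = 194 - 0.39·104.
So x* = 153/0.879 = 174, and then y* = 104 - 0.309·174 = 50.1.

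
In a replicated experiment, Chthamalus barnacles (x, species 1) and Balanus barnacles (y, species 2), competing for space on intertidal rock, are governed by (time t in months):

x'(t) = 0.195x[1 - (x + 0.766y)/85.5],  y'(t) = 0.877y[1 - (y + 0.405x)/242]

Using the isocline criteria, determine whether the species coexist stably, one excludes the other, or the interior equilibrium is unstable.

Compare the nullcline intercepts: K1/α12 = 85.5/0.766 = 112 < K2 = 242; K2/α21 = 242/0.405 = 598 > K1 = 85.5.
Since the inequalities point opposite ways, species 2 can invade but species 1 cannot.

species 2 excludes species 1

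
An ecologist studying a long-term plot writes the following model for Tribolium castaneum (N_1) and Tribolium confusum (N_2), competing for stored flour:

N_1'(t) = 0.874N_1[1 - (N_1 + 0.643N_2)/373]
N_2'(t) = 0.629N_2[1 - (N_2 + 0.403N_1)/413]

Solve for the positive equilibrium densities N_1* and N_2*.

N_1* ≈ 145, N_2* ≈ 355

Setting both brackets to zero gives the nullclines N_1 + 0.643N_2 = 373 and 0.403N_1 + N_2 = 413.
Substituting N_2 = 413 - 0.403N_1 into the first: N_1(1 - 0.643·0.403) = 373 - 0.643·413.
So N_1* = 107/0.741 = 145, and then N_2* = 413 - 0.403·145 = 355.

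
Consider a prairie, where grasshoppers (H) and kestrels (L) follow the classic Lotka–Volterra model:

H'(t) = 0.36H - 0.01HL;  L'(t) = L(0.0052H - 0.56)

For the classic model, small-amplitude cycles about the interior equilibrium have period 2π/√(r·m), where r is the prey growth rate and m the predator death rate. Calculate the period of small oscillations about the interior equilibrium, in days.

T ≈ 14 days

Here r = 0.36 and m = 0.56, so r·m = 0.202.
ω = √0.202 = 0.449 per day, hence T = 2π/ω ≈ 14 days.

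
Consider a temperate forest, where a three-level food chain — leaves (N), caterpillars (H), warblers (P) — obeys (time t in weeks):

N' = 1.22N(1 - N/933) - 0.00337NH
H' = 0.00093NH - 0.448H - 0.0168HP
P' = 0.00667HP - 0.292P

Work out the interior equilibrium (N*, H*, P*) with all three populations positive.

N* ≈ 820, H* ≈ 43.8, P* ≈ 18.7

From dP/dt = 0: 0.00667H* = 0.292, so H* = 43.8.
From dN/dt = 0: 1.22(1 - N*/933) = 0.00337·43.8, giving N* = 933·(1 - 0.121) = 820.
From dH/dt = 0: 0.00093·820 - 0.448 = 0.0168P*, so P* = 0.315/0.0168 = 18.7.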